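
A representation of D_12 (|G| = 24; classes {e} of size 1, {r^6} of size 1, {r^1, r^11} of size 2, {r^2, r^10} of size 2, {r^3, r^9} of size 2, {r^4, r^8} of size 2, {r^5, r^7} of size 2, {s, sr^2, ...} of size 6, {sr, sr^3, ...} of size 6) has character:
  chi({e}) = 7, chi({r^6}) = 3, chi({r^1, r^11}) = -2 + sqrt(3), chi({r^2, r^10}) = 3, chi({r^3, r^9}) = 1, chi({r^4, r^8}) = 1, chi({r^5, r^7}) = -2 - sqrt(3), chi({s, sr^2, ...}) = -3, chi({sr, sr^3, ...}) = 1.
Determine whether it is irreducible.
Not irreducible (reducible): <chi, chi> = 7 > 1.

Proof sketch: <chi, chi> = (1/|G|) sum_C |C| * |chi(C)|^2 = (1/24)[1*|7|^2 + 1*|3|^2 + 2*|-2 + sqrt(3)|^2 + 2*|3|^2 + 2*|1|^2 + 2*|1|^2 + 2*|-2 - sqrt(3)|^2 + 6*|-3|^2 + 6*|1|^2]
  = (1/24)[(49) + (9) + (14 - 8*sqrt(3)) + (18) + (2) + (2) + (8*sqrt(3) + 14) + (54) + (6)] = 168/24 = 7.
A character is irreducible iff <chi, chi> = 1, so this representation is reducible.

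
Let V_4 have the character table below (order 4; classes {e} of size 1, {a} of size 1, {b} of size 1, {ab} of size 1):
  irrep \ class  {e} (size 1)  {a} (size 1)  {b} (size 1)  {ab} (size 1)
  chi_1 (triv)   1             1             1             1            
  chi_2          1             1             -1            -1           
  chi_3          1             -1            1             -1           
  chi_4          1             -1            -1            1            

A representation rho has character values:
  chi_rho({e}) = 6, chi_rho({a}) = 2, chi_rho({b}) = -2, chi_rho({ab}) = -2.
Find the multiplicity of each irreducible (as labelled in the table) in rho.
Multiplicities: chi_1: 1, chi_2: 3, chi_3: 1, chi_4: 1.

Working: Use <chi_rho, chi> = (1/|G|) sum_C |C| * chi_rho(C) * conj(chi(C)) with |G| = 4 for each irreducible chi in the table:
  <chi_rho, chi_1> = (1/4)[1*(6)*conj(1) + 1*(2)*conj(1) + 1*(-2)*conj(1) + 1*(-2)*conj(1)]
      = (1/4)[(6) + (2) + (-2) + (-2)] = 4/4 = 1
  <chi_rho, chi_2> = (1/4)[1*(6)*conj(1) + 1*(2)*conj(1) + 1*(-2)*conj(-1) + 1*(-2)*conj(-1)]
      = (1/4)[(6) + (2) + (2) + (2)] = 12/4 = 3
  <chi_rho, chi_3> = (1/4)[1*(6)*conj(1) + 1*(2)*conj(-1) + 1*(-2)*conj(1) + 1*(-2)*conj(-1)]
      = (1/4)[(6) + (-2) + (-2) + (2)] = 4/4 = 1
  <chi_rho, chi_4> = (1/4)[1*(6)*conj(1) + 1*(2)*conj(-1) + 1*(-2)*conj(-1) + 1*(-2)*conj(1)]
      = (1/4)[(6) + (-2) + (2) + (-2)] = 4/4 = 1
Dimension check: dim(rho) = sum (mult * dim) = 1*1 + 3*1 + 1*1 + 1*1 = 6 = chi_rho(e) = 6.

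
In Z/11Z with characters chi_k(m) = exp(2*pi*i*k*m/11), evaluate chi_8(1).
chi_8(1) = zeta_11^8 = exp(-6*I*pi/11)

Justification: chi_8(1) = zeta_11^(8*1) = zeta_11^8. Since zeta_11^11 = 1, this equals zeta_11^8 = exp(2*pi*i*8/11) = exp(-6*I*pi/11).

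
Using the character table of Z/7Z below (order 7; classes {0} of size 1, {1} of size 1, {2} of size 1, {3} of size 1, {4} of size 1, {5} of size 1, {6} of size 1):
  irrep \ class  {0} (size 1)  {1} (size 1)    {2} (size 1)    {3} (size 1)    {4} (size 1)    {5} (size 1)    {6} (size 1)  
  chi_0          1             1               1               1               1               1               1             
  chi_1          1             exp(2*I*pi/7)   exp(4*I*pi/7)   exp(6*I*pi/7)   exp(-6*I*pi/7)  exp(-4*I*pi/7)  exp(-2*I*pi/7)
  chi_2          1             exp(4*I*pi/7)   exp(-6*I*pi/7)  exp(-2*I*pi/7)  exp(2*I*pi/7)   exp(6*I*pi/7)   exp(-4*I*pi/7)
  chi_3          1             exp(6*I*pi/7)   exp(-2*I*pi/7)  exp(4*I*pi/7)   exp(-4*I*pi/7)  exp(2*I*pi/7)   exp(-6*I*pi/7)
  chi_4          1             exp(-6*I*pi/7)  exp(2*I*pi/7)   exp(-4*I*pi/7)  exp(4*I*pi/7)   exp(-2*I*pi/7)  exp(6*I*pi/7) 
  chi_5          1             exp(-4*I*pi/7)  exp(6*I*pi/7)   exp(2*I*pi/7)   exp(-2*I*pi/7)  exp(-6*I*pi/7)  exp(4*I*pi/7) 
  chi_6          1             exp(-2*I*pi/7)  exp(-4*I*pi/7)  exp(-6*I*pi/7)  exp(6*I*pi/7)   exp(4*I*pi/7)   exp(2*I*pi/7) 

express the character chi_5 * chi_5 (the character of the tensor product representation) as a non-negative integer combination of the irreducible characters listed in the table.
chi_5 tensor chi_5 = chi_3 (all other irreducibles have multiplicity 0).

Why: The character of a tensor product is the pointwise product (chi_5 * chi_5)(C) = chi_5(C) * chi_5(C):
  {0}: (1)*(1), {1}: (exp(-4*I*pi/7))*(exp(-4*I*pi/7)), {2}: (exp(6*I*pi/7))*(exp(6*I*pi/7)), {3}: (exp(2*I*pi/7))*(exp(2*I*pi/7)), {4}: (exp(-2*I*pi/7))*(exp(-2*I*pi/7)), {5}: (exp(-6*I*pi/7))*(exp(-6*I*pi/7)), {6}: (exp(4*I*pi/7))*(exp(4*I*pi/7))
so (chi_5 * chi_5) takes values
  {0} -> 1, {1} -> exp(6*I*pi/7), {2} -> exp(-2*I*pi/7), {3} -> exp(4*I*pi/7), {4} -> exp(-4*I*pi/7), {5} -> exp(2*I*pi/7), {6} -> exp(-6*I*pi/7).
Now take the inner product of this character with each irreducible chi from the table, <chi_5*chi_5, chi> = (1/7) sum_C |C| (chi_5*chi_5)(C) conj(chi(C)):
  <chi_5*chi_5, chi_0> = (1/7)[1*(1)*conj(1) + 1*(exp(6*I*pi/7))*conj(1) + 1*(exp(-2*I*pi/7))*conj(1) + 1*(exp(4*I*pi/7))*conj(1) + 1*(exp(-4*I*pi/7))*conj(1) + 1*(exp(2*I*pi/7))*conj(1) + 1*(exp(-6*I*pi/7))*conj(1)]
      = (1/7)[(1) + (exp(6*I*pi/7)) + (exp(-2*I*pi/7)) + (exp(4*I*pi/7)) + (exp(-4*I*pi/7)) + (exp(2*I*pi/7)) + (exp(-6*I*pi/7))] = 0/7 = 0
  <chi_5*chi_5, chi_1> = (1/7)[1*(1)*conj(1) + 1*(exp(6*I*pi/7))*conj(exp(2*I*pi/7)) + 1*(exp(-2*I*pi/7))*conj(exp(4*I*pi/7)) + 1*(exp(4*I*pi/7))*conj(exp(6*I*pi/7)) + 1*(exp(-4*I*pi/7))*conj(exp(-6*I*pi/7)) + 1*(exp(2*I*pi/7))*conj(exp(-4*I*pi/7)) + 1*(exp(-6*I*pi/7))*conj(exp(-2*I*pi/7))]
      = (1/7)[(1) + (exp(4*I*pi/7)) + (exp(-6*I*pi/7)) + (exp(-2*I*pi/7)) + (exp(2*I*pi/7)) + (exp(6*I*pi/7)) + (exp(-4*I*pi/7))] = 0/7 = 0
  <chi_5*chi_5, chi_2> = (1/7)[1*(1)*conj(1) + 1*(exp(6*I*pi/7))*conj(exp(4*I*pi/7)) + 1*(exp(-2*I*pi/7))*conj(exp(-6*I*pi/7)) + 1*(exp(4*I*pi/7))*conj(exp(-2*I*pi/7)) + 1*(exp(-4*I*pi/7))*conj(exp(2*I*pi/7)) + 1*(exp(2*I*pi/7))*conj(exp(6*I*pi/7)) + 1*(exp(-6*I*pi/7))*conj(exp(-4*I*pi/7))]
      = (1/7)[(1) + (exp(2*I*pi/7)) + (exp(4*I*pi/7)) + (exp(6*I*pi/7)) + (exp(-6*I*pi/7)) + (exp(-4*I*pi/7)) + (exp(-2*I*pi/7))] = 0/7 = 0
  <chi_5*chi_5, chi_3> = (1/7)[1*(1)*conj(1) + 1*(exp(6*I*pi/7))*conj(exp(6*I*pi/7)) + 1*(exp(-2*I*pi/7))*conj(exp(-2*I*pi/7)) + 1*(exp(4*I*pi/7))*conj(exp(4*I*pi/7)) + 1*(exp(-4*I*pi/7))*conj(exp(-4*I*pi/7)) + 1*(exp(2*I*pi/7))*conj(exp(2*I*pi/7)) + 1*(exp(-6*I*pi/7))*conj(exp(-6*I*pi/7))]
      = (1/7)[(1) + (1) + (1) + (1) + (1) + (1) + (1)] = 7/7 = 1
  <chi_5*chi_5, chi_4> = (1/7)[1*(1)*conj(1) + 1*(exp(6*I*pi/7))*conj(exp(-6*I*pi/7)) + 1*(exp(-2*I*pi/7))*conj(exp(2*I*pi/7)) + 1*(exp(4*I*pi/7))*conj(exp(-4*I*pi/7)) + 1*(exp(-4*I*pi/7))*conj(exp(4*I*pi/7)) + 1*(exp(2*I*pi/7))*conj(exp(-2*I*pi/7)) + 1*(exp(-6*I*pi/7))*conj(exp(6*I*pi/7))]
      = (1/7)[(1) + (exp(-2*I*pi/7)) + (exp(-4*I*pi/7)) + (exp(-6*I*pi/7)) + (exp(6*I*pi/7)) + (exp(4*I*pi/7)) + (exp(2*I*pi/7))] = 0/7 = 0
  <chi_5*chi_5, chi_5> = (1/7)[1*(1)*conj(1) + 1*(exp(6*I*pi/7))*conj(exp(-4*I*pi/7)) + 1*(exp(-2*I*pi/7))*conj(exp(6*I*pi/7)) + 1*(exp(4*I*pi/7))*conj(exp(2*I*pi/7)) + 1*(exp(-4*I*pi/7))*conj(exp(-2*I*pi/7)) + 1*(exp(2*I*pi/7))*conj(exp(-6*I*pi/7)) + 1*(exp(-6*I*pi/7))*conj(exp(4*I*pi/7))]
      = (1/7)[(1) + (exp(-4*I*pi/7)) + (exp(6*I*pi/7)) + (exp(2*I*pi/7)) + (exp(-2*I*pi/7)) + (exp(-6*I*pi/7)) + (exp(4*I*pi/7))] = 0/7 = 0
  <chi_5*chi_5, chi_6> = (1/7)[1*(1)*conj(1) + 1*(exp(6*I*pi/7))*conj(exp(-2*I*pi/7)) + 1*(exp(-2*I*pi/7))*conj(exp(-4*I*pi/7)) + 1*(exp(4*I*pi/7))*conj(exp(-6*I*pi/7)) + 1*(exp(-4*I*pi/7))*conj(exp(6*I*pi/7)) + 1*(exp(2*I*pi/7))*conj(exp(4*I*pi/7)) + 1*(exp(-6*I*pi/7))*conj(exp(2*I*pi/7))]
      = (1/7)[(1) + (exp(-6*I*pi/7)) + (exp(2*I*pi/7)) + (exp(-4*I*pi/7)) + (exp(4*I*pi/7)) + (exp(-2*I*pi/7)) + (exp(6*I*pi/7))] = 0/7 = 0
(Exp terms are combined using exp(i*s)*conj(exp(i*t)) = exp(i*(s-t)), and sums of them are collapsed using the identity that for every m > 1 the m distinct m-th roots of unity sum to 0, e.g. 1 + exp(2*I*pi/3) + exp(-2*I*pi/3) = 0.)
Hence the multiplicities are chi_3: 1. Dimension check: dim(chi_5)*dim(chi_5) = 1*1 = 1 and sum (mult * dim) = 1*1 = 1.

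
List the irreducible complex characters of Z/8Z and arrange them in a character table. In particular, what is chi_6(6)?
Character table of Z/8Z (irreps indexed chi_0,...,chi_7 with chi_k(m) = zeta_8^(k*m), zeta_8 = exp(2*pi*i/8)):
  irrep \ class  {0} (size 1)  {1} (size 1)    {2} (size 1)  {3} (size 1)    {4} (size 1)  {5} (size 1)    {6} (size 1)  {7} (size 1)  
  chi_0          1             1               1             1               1             1               1             1             
  chi_1          1             exp(I*pi/4)     I             exp(3*I*pi/4)   -1            exp(-3*I*pi/4)  -I            exp(-I*pi/4)  
  chi_2          1             I               -1            -I              1             I               -1            -I            
  chi_3          1             exp(3*I*pi/4)   -I            exp(I*pi/4)     -1            exp(-I*pi/4)    I             exp(-3*I*pi/4)
  chi_4          1             -1              1             -1              1             -1              1             -1            
  chi_5          1             exp(-3*I*pi/4)  I             exp(-I*pi/4)    -1            exp(I*pi/4)     -I            exp(3*I*pi/4) 
  chi_6          1             -I              -1            I               1             -I              -1            I             
  chi_7          1             exp(-I*pi/4)    -I            exp(-3*I*pi/4)  -1            exp(3*I*pi/4)   I             exp(I*pi/4)   

Spot check: chi_6(6) = zeta_8^(6*6) = zeta_8^36 = -1.

Justification: Z/8Z is abelian, so all 8 irreducible complex representations are 1-dimensional. They are given by chi_k(m) = zeta_8^(k*m) for k = 0,...,7. Row orthogonality: sum_m chi_k(m) conj(chi_l(m)) = 8 * [k = l].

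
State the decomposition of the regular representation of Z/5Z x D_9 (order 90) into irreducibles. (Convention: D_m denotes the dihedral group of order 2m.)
Each irreducible V_i of dimension d_i appears with multiplicity d_i, i.e. rho_reg = (direct sum over all irreducibles V_i) d_i V_i. The irreducible dimensions for Z/5Z x D_9 are 1, 1, 1, 1, 1, 1, 1, 1, 1, 1, 2, 2, 2, 2, 2, 2, 2, 2, 2, 2, 2, 2, 2, 2, 2, 2, 2, 2, 2, 2: 10 irreducibles of dimension 1, each with multiplicity 1; 20 irreducibles of dimension 2, each with multiplicity 2. Total dimension 10*1*1 + 20*2*2 = 90 = |G|.

General theorem: in the regular representation of a finite group G, each irreducible appears with multiplicity equal to its dimension. Check: dim(rho_reg) = sum d_i^2 = 1 + 1 + 1 + 1 + 1 + 1 + 1 + 1 + 1 + 1 + 4 + 4 + 4 + 4 + 4 + 4 + 4 + 4 + 4 + 4 + 4 + 4 + 4 + 4 + 4 + 4 + 4 + 4 + 4 + 4 = 90 = |G|.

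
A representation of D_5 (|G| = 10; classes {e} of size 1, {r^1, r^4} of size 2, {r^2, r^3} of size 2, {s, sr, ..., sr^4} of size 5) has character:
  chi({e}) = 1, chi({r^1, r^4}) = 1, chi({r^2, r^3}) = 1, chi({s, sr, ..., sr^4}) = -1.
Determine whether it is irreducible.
Irreducible: <chi, chi> = 1.

Working: <chi, chi> = (1/|G|) sum_C |C| * |chi(C)|^2 = (1/10)[1*|1|^2 + 2*|1|^2 + 2*|1|^2 + 5*|-1|^2]
  = (1/10)[(1) + (2) + (2) + (5)] = 10/10 = 1.
A character is irreducible iff <chi, chi> = 1, so this representation is irreducible.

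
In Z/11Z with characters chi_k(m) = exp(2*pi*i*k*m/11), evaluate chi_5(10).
chi_5(10) = zeta_11^50 = exp(-10*I*pi/11)

Why: chi_5(10) = zeta_11^(5*10) = zeta_11^50. Since zeta_11^11 = 1, this equals zeta_11^6 = exp(2*pi*i*6/11) = exp(-10*I*pi/11).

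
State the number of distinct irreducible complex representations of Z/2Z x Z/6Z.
12

Details: The number of irreducible complex representations of a finite group equals its number of conjugacy classes. Z/2Z x Z/6Z is abelian of order 12, so every element is its own conjugacy class: 12 classes, so Z/2Z x Z/6Z (order 12) has exactly 12 irreducible complex representations.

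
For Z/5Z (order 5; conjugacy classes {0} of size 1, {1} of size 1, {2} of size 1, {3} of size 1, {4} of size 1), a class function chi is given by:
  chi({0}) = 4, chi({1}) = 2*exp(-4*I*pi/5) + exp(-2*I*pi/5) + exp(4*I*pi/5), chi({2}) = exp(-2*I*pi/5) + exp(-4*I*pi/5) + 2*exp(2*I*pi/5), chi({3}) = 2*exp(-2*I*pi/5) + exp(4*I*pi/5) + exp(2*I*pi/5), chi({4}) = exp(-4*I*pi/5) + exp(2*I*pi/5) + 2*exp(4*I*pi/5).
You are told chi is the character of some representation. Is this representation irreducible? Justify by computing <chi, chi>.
Not irreducible (reducible): <chi, chi> = 6 > 1.

Solution. <chi, chi> = (1/|G|) sum_C |C| * |chi(C)|^2 = (1/5)[1*|4|^2 + 1*|2*exp(-4*I*pi/5) + exp(-2*I*pi/5) + exp(4*I*pi/5)|^2 + 1*|exp(-2*I*pi/5) + exp(-4*I*pi/5) + 2*exp(2*I*pi/5)|^2 + 1*|2*exp(-2*I*pi/5) + exp(4*I*pi/5) + exp(2*I*pi/5)|^2 + 1*|exp(-4*I*pi/5) + exp(2*I*pi/5) + 2*exp(4*I*pi/5)|^2]
  = (1/5)[(16) + (6 + 4*exp(-2*I*pi/5) + exp(-4*I*pi/5) + exp(4*I*pi/5) + 4*exp(2*I*pi/5)) + (6 + 4*exp(-4*I*pi/5) + exp(-2*I*pi/5) + exp(2*I*pi/5) + 4*exp(4*I*pi/5)) + (6 + 4*exp(-4*I*pi/5) + exp(-2*I*pi/5) + exp(2*I*pi/5) + 4*exp(4*I*pi/5)) + (6 + 4*exp(-2*I*pi/5) + exp(-4*I*pi/5) + exp(4*I*pi/5) + 4*exp(2*I*pi/5))] = 30/5 = 6.
(Exp terms are combined using exp(i*s)*conj(exp(i*t)) = exp(i*(s-t)), and sums of them are collapsed using the identity that for every m > 1 the m distinct m-th roots of unity sum to 0, e.g. 1 + exp(2*I*pi/3) + exp(-2*I*pi/3) = 0.)
A character is irreducible iff <chi, chi> = 1, so this representation is reducible.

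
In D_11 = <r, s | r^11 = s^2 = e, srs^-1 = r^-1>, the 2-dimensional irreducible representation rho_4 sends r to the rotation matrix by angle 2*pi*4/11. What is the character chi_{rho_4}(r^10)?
chi_{rho_4}(r^10) = 2*cos(2*pi*4*10/11) = -2*cos(3*pi/11)

Justification: rho_4(r^10) is rotation by angle 2*pi*4*10/11, whose trace is 2*cos(2*pi*4*10/11) = -2*cos(3*pi/11).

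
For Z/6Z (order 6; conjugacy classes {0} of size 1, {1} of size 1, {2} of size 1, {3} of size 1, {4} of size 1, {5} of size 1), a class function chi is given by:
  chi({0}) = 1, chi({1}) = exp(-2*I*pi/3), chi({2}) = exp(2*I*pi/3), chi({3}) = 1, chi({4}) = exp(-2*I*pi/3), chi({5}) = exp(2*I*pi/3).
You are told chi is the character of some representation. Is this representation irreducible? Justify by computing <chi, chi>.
Irreducible: <chi, chi> = 1.

Explanation: <chi, chi> = (1/|G|) sum_C |C| * |chi(C)|^2 = (1/6)[1*|1|^2 + 1*|exp(-2*I*pi/3)|^2 + 1*|exp(2*I*pi/3)|^2 + 1*|1|^2 + 1*|exp(-2*I*pi/3)|^2 + 1*|exp(2*I*pi/3)|^2]
  = (1/6)[(1) + (1) + (1) + (1) + (1) + (1)] = 6/6 = 1.
(Exp terms are combined using exp(i*s)*conj(exp(i*t)) = exp(i*(s-t)), and sums of them are collapsed using the identity that for every m > 1 the m distinct m-th roots of unity sum to 0, e.g. 1 + exp(2*I*pi/3) + exp(-2*I*pi/3) = 0.)
A character is irreducible iff <chi, chi> = 1, so this representation is irreducible.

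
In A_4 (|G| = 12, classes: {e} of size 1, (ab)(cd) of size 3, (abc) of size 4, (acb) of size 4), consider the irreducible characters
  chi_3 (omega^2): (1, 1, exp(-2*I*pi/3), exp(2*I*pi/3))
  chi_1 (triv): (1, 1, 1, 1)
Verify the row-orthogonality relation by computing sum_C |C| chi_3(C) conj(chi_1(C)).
Sum = 0; so <chi_3, chi_1> = 0 (distinct irreducibles are orthogonal).

Justification: Compute term by term over conjugacy classes (|C| * chi_3(C) * conj(chi_1(C))):
  1*(1)*conj(1) + 3*(1)*conj(1) + 4*(exp(-2*I*pi/3))*conj(1) + 4*(exp(2*I*pi/3))*conj(1)
  = (1) + (3) + (4*exp(-2*I*pi/3)) + (4*exp(2*I*pi/3))
  = 0.
(Exp terms are combined using exp(i*s)*conj(exp(i*t)) = exp(i*(s-t)), and sums of them are collapsed using the identity that for every m > 1 the m distinct m-th roots of unity sum to 0, e.g. 1 + exp(2*I*pi/3) + exp(-2*I*pi/3) = 0.)
Dividing by |G| = 12 gives 0/12 = 0, matching the row-orthogonality relation <chi_3, chi_1> = [chi_3 = chi_1].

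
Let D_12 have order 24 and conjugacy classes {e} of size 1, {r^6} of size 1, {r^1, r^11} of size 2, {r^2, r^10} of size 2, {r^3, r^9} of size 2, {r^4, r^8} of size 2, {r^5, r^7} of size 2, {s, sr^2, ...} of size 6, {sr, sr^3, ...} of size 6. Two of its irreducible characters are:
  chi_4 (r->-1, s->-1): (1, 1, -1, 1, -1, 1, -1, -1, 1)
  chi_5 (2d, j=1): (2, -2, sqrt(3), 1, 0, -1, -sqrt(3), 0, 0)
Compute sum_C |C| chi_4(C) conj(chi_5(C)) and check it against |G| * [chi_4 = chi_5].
Sum = 0; so <chi_4, chi_5> = 0 (distinct irreducibles are orthogonal).

Compute term by term over conjugacy classes (|C| * chi_4(C) * conj(chi_5(C))):
  1*(1)*conj(2) + 1*(1)*conj(-2) + 2*(-1)*conj(sqrt(3)) + 2*(1)*conj(1) + 2*(-1)*conj(0) + 2*(1)*conj(-1) + 2*(-1)*conj(-sqrt(3)) + 6*(-1)*conj(0) + 6*(1)*conj(0)
  = (2) + (-2) + (-2*sqrt(3)) + (2) + (0) + (-2) + (2*sqrt(3)) + (0) + (0)
  = 0.
Dividing by |G| = 24 gives 0/24 = 0, matching the row-orthogonality relation <chi_4, chi_5> = [chi_4 = chi_5].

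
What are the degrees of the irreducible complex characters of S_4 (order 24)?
Dimensions: 1, 1, 2, 3, 3

There are 5 irreducibles (= number of conjugacy classes). Their dimensions d_i satisfy sum d_i^2 = |G| = 24: 1 + 1 + 4 + 9 + 9 = 24.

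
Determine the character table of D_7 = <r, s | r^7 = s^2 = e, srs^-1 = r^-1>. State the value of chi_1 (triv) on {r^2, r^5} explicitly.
Conjugacy classes: {e} of size 1, {r^1, r^6} of size 2, {r^2, r^5} of size 2, {r^3, r^4} of size 2, {s, sr, ..., sr^6} of size 7.
Character table:
  irrep \ class              {e} (size 1)  {r^1, r^6} (size 2)  {r^2, r^5} (size 2)  {r^3, r^4} (size 2)  {s, sr, ..., sr^6} (size 7)
  chi_1 (triv)               1             1                    1                    1                    1                          
  chi_2 (sign: r->1, s->-1)  1             1                    1                    1                    -1                         
  chi_3 (2d, j=1)            2             2*cos(2*pi/7)        -2*cos(3*pi/7)       -2*cos(pi/7)         0                          
  chi_4 (2d, j=2)            2             -2*cos(3*pi/7)       -2*cos(pi/7)         2*cos(2*pi/7)        0                          
  chi_5 (2d, j=3)            2             -2*cos(pi/7)         2*cos(2*pi/7)        -2*cos(3*pi/7)       0                          

Spot check: chi_1 (triv) on {r^2, r^5} = 1.

D_7 has order 2*7 = 14 with 5 conjugacy classes, hence 5 irreducibles. Sum of squared dims 1 + 1 + 4 + 4 + 4 = 14 = |G|. Linear characters come from the abelianisation; the 2-dimensional irreps have character r^k -> 2*cos(2*pi*j*k/7), reflections -> 0.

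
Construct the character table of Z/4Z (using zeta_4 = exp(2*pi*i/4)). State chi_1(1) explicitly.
Character table of Z/4Z (irreps indexed chi_0,...,chi_3 with chi_k(m) = zeta_4^(k*m), zeta_4 = exp(2*pi*i/4)):
  irrep \ class  {0} (size 1)  {1} (size 1)  {2} (size 1)  {3} (size 1)
  chi_0          1             1             1             1           
  chi_1          1             I             -1            -I          
  chi_2          1             -1            1             -1          
  chi_3          1             -I            -1            I           

Spot check: chi_1(1) = zeta_4^(1*1) = zeta_4^1 = I.

Working: Z/4Z is abelian, so all 4 irreducible complex representations are 1-dimensional. They are given by chi_k(m) = zeta_4^(k*m) for k = 0,...,3. Row orthogonality: sum_m chi_k(m) conj(chi_l(m)) = 4 * [k = l].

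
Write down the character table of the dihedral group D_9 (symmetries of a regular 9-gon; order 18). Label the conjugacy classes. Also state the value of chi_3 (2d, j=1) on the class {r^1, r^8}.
Conjugacy classes: {e} of size 1, {r^1, r^8} of size 2, {r^2, r^7} of size 2, {r^3, r^6} of size 2, {r^4, r^5} of size 2, {s, sr, ..., sr^8} of size 9.
Character table:
  irrep \ class              {e} (size 1)  {r^1, r^8} (size 2)  {r^2, r^7} (size 2)  {r^3, r^6} (size 2)  {r^4, r^5} (size 2)  {s, sr, ..., sr^8} (size 9)
  chi_1 (triv)               1             1                    1                    1                    1                    1                          
  chi_2 (sign: r->1, s->-1)  1             1                    1                    1                    1                    -1                         
  chi_3 (2d, j=1)            2             2*cos(2*pi/9)        2*cos(4*pi/9)        -1                   -2*cos(pi/9)         0                          
  chi_4 (2d, j=2)            2             2*cos(4*pi/9)        -2*cos(pi/9)         -1                   2*cos(2*pi/9)        0                          
  chi_5 (2d, j=3)            2             -1                   -1                   2                    -1                   0                          
  chi_6 (2d, j=4)            2             -2*cos(pi/9)         2*cos(2*pi/9)        -1                   2*cos(4*pi/9)        0                          

Spot check: chi_3 (2d, j=1) on {r^1, r^8} = 2*cos(2*pi/9).

Justification: D_9 has order 2*9 = 18 with 6 conjugacy classes, hence 6 irreducibles. Sum of squared dims 1 + 1 + 4 + 4 + 4 + 4 = 18 = |G|. Linear characters come from the abelianisation; the 2-dimensional irreps have character r^k -> 2*cos(2*pi*j*k/9), reflections -> 0.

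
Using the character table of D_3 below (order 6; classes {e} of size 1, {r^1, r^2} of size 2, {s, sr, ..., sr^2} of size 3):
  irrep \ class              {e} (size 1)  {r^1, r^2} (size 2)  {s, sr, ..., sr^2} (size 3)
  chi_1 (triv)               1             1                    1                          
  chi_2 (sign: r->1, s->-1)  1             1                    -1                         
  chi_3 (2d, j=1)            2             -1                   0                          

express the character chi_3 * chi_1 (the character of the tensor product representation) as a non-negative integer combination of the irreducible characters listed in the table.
chi_3 tensor chi_1 = chi_3 (all other irreducibles have multiplicity 0).

Reasoning: The character of a tensor product is the pointwise product (chi_3 * chi_1)(C) = chi_3(C) * chi_1(C):
  {e}: (2)*(1), {r^1, r^2}: (-1)*(1), {s, sr, ..., sr^2}: (0)*(1)
so (chi_3 * chi_1) takes values
  {e} -> 2, {r^1, r^2} -> -1, {s, sr, ..., sr^2} -> 0.
Now take the inner product of this character with each irreducible chi from the table, <chi_3*chi_1, chi> = (1/6) sum_C |C| (chi_3*chi_1)(C) conj(chi(C)):
  <chi_3*chi_1, chi_1> = (1/6)[1*(2)*conj(1) + 2*(-1)*conj(1) + 3*(0)*conj(1)]
      = (1/6)[(2) + (-2) + (0)] = 0/6 = 0
  <chi_3*chi_1, chi_2> = (1/6)[1*(2)*conj(1) + 2*(-1)*conj(1) + 3*(0)*conj(-1)]
      = (1/6)[(2) + (-2) + (0)] = 0/6 = 0
  <chi_3*chi_1, chi_3> = (1/6)[1*(2)*conj(2) + 2*(-1)*conj(-1) + 3*(0)*conj(0)]
      = (1/6)[(4) + (2) + (0)] = 6/6 = 1
Hence the multiplicities are chi_3: 1. Dimension check: dim(chi_3)*dim(chi_1) = 2*1 = 2 and sum (mult * dim) = 1*2 = 2.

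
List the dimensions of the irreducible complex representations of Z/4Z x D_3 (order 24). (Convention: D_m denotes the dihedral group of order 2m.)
Dimensions: 1, 1, 1, 1, 1, 1, 1, 1, 2, 2, 2, 2

Proof sketch: There are 12 irreducibles (= number of conjugacy classes). Their dimensions d_i satisfy sum d_i^2 = |G| = 24: 1 + 1 + 1 + 1 + 1 + 1 + 1 + 1 + 4 + 4 + 4 + 4 = 24. (For the product with Z/4Z: each of the 4 1-dim characters of Z/4Z tensors with each irrep of D_3, giving 4 copies of each D_3-dimension.)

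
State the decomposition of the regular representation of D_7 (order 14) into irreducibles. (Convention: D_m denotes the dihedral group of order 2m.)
Each irreducible V_i of dimension d_i appears with multiplicity d_i, i.e. rho_reg = (direct sum over all irreducibles V_i) d_i V_i. The irreducible dimensions for D_7 are 1, 1, 2, 2, 2: 2 irreducibles of dimension 1, each with multiplicity 1; 3 irreducibles of dimension 2, each with multiplicity 2. Total dimension 2*1*1 + 3*2*2 = 14 = |G|.

Justification: General theorem: in the regular representation of a finite group G, each irreducible appears with multiplicity equal to its dimension. Check: dim(rho_reg) = sum d_i^2 = 1 + 1 + 4 + 4 + 4 = 14 = |G|.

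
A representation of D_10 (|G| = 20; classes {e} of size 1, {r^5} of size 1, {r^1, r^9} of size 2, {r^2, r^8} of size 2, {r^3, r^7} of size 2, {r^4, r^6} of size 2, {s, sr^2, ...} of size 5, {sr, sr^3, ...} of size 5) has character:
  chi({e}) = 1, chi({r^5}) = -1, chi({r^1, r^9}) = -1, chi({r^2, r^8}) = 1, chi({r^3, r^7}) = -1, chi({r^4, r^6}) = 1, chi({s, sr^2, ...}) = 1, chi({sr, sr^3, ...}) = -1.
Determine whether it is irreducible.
Irreducible: <chi, chi> = 1.

Reasoning: <chi, chi> = (1/|G|) sum_C |C| * |chi(C)|^2 = (1/20)[1*|1|^2 + 1*|-1|^2 + 2*|-1|^2 + 2*|1|^2 + 2*|-1|^2 + 2*|1|^2 + 5*|1|^2 + 5*|-1|^2]
  = (1/20)[(1) + (1) + (2) + (2) + (2) + (2) + (5) + (5)] = 20/20 = 1.
A character is irreducible iff <chi, chi> = 1, so this representation is irreducible.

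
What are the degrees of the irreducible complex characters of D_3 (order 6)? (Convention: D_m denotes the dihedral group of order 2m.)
Dimensions: 1, 1, 2

There are 3 irreducibles (= number of conjugacy classes). Their dimensions d_i satisfy sum d_i^2 = |G| = 6: 1 + 1 + 4 = 6.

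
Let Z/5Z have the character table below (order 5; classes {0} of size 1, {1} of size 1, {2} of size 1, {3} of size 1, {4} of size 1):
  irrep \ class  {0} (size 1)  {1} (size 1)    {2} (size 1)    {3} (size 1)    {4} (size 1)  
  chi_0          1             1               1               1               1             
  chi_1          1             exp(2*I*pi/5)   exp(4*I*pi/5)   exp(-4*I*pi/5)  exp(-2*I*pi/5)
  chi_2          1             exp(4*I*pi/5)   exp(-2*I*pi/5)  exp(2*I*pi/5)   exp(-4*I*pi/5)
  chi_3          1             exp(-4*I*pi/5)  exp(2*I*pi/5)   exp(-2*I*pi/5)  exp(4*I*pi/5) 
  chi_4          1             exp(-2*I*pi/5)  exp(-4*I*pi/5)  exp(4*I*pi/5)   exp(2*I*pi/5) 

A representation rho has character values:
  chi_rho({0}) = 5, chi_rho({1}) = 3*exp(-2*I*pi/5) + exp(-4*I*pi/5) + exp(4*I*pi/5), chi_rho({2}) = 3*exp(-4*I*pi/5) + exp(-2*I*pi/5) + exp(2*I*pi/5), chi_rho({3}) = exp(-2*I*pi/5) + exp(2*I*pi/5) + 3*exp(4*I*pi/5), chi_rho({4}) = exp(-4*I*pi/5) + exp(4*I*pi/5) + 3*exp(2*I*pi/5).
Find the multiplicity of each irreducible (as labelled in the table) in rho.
Multiplicities: chi_0: 0, chi_1: 0, chi_2: 1, chi_3: 1, chi_4: 3.

Explanation: Use <chi_rho, chi> = (1/|G|) sum_C |C| * chi_rho(C) * conj(chi(C)) with |G| = 5 for each irreducible chi in the table:
  <chi_rho, chi_0> = (1/5)[1*(5)*conj(1) + 1*(3*exp(-2*I*pi/5) + exp(-4*I*pi/5) + exp(4*I*pi/5))*conj(1) + 1*(3*exp(-4*I*pi/5) + exp(-2*I*pi/5) + exp(2*I*pi/5))*conj(1) + 1*(exp(-2*I*pi/5) + exp(2*I*pi/5) + 3*exp(4*I*pi/5))*conj(1) + 1*(exp(-4*I*pi/5) + exp(4*I*pi/5) + 3*exp(2*I*pi/5))*conj(1)]
      = (1/5)[(5) + (3*exp(-2*I*pi/5) + exp(-4*I*pi/5) + exp(4*I*pi/5)) + (3*exp(-4*I*pi/5) + exp(-2*I*pi/5) + exp(2*I*pi/5)) + (exp(-2*I*pi/5) + exp(2*I*pi/5) + 3*exp(4*I*pi/5)) + (exp(-4*I*pi/5) + exp(4*I*pi/5) + 3*exp(2*I*pi/5))] = 0/5 = 0
  <chi_rho, chi_1> = (1/5)[1*(5)*conj(1) + 1*(3*exp(-2*I*pi/5) + exp(-4*I*pi/5) + exp(4*I*pi/5))*conj(exp(2*I*pi/5)) + 1*(3*exp(-4*I*pi/5) + exp(-2*I*pi/5) + exp(2*I*pi/5))*conj(exp(4*I*pi/5)) + 1*(exp(-2*I*pi/5) + exp(2*I*pi/5) + 3*exp(4*I*pi/5))*conj(exp(-4*I*pi/5)) + 1*(exp(-4*I*pi/5) + exp(4*I*pi/5) + 3*exp(2*I*pi/5))*conj(exp(-2*I*pi/5))]
      = (1/5)[(5) + (3*exp(-4*I*pi/5) + exp(4*I*pi/5) + exp(2*I*pi/5)) + (exp(-2*I*pi/5) + exp(4*I*pi/5) + 3*exp(2*I*pi/5)) + (3*exp(-2*I*pi/5) + exp(-4*I*pi/5) + exp(2*I*pi/5)) + (exp(-2*I*pi/5) + exp(-4*I*pi/5) + 3*exp(4*I*pi/5))] = 0/5 = 0
  <chi_rho, chi_2> = (1/5)[1*(5)*conj(1) + 1*(3*exp(-2*I*pi/5) + exp(-4*I*pi/5) + exp(4*I*pi/5))*conj(exp(4*I*pi/5)) + 1*(3*exp(-4*I*pi/5) + exp(-2*I*pi/5) + exp(2*I*pi/5))*conj(exp(-2*I*pi/5)) + 1*(exp(-2*I*pi/5) + exp(2*I*pi/5) + 3*exp(4*I*pi/5))*conj(exp(2*I*pi/5)) + 1*(exp(-4*I*pi/5) + exp(4*I*pi/5) + 3*exp(2*I*pi/5))*conj(exp(-4*I*pi/5))]
      = (1/5)[(5) + (1 + exp(2*I*pi/5) + 3*exp(4*I*pi/5)) + (1 + 3*exp(-2*I*pi/5) + exp(4*I*pi/5)) + (1 + exp(-4*I*pi/5) + 3*exp(2*I*pi/5)) + (1 + 3*exp(-4*I*pi/5) + exp(-2*I*pi/5))] = 5/5 = 1
  <chi_rho, chi_3> = (1/5)[1*(5)*conj(1) + 1*(3*exp(-2*I*pi/5) + exp(-4*I*pi/5) + exp(4*I*pi/5))*conj(exp(-4*I*pi/5)) + 1*(3*exp(-4*I*pi/5) + exp(-2*I*pi/5) + exp(2*I*pi/5))*conj(exp(2*I*pi/5)) + 1*(exp(-2*I*pi/5) + exp(2*I*pi/5) + 3*exp(4*I*pi/5))*conj(exp(-2*I*pi/5)) + 1*(exp(-4*I*pi/5) + exp(4*I*pi/5) + 3*exp(2*I*pi/5))*conj(exp(4*I*pi/5))]
      = (1/5)[(5) + (1 + exp(-2*I*pi/5) + 3*exp(2*I*pi/5)) + (1 + exp(-4*I*pi/5) + 3*exp(4*I*pi/5)) + (1 + 3*exp(-4*I*pi/5) + exp(4*I*pi/5)) + (1 + 3*exp(-2*I*pi/5) + exp(2*I*pi/5))] = 5/5 = 1
  <chi_rho, chi_4> = (1/5)[1*(5)*conj(1) + 1*(3*exp(-2*I*pi/5) + exp(-4*I*pi/5) + exp(4*I*pi/5))*conj(exp(-2*I*pi/5)) + 1*(3*exp(-4*I*pi/5) + exp(-2*I*pi/5) + exp(2*I*pi/5))*conj(exp(-4*I*pi/5)) + 1*(exp(-2*I*pi/5) + exp(2*I*pi/5) + 3*exp(4*I*pi/5))*conj(exp(4*I*pi/5)) + 1*(exp(-4*I*pi/5) + exp(4*I*pi/5) + 3*exp(2*I*pi/5))*conj(exp(2*I*pi/5))]
      = (1/5)[(5) + (3 + exp(-2*I*pi/5) + exp(-4*I*pi/5)) + (3 + exp(-4*I*pi/5) + exp(2*I*pi/5)) + (3 + exp(-2*I*pi/5) + exp(4*I*pi/5)) + (3 + exp(4*I*pi/5) + exp(2*I*pi/5))] = 15/5 = 3
(Exp terms are combined using exp(i*s)*conj(exp(i*t)) = exp(i*(s-t)), and sums of them are collapsed using the identity that for every m > 1 the m distinct m-th roots of unity sum to 0, e.g. 1 + exp(2*I*pi/3) + exp(-2*I*pi/3) = 0.)
Dimension check: dim(rho) = sum (mult * dim) = 0*1 + 0*1 + 1*1 + 1*1 + 3*1 = 5 = chi_rho(e) = 5.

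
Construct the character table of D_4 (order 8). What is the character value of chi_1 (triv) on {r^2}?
Conjugacy classes: {e} of size 1, {r^2} of size 1, {r^1, r^3} of size 2, {s, sr^2, ...} of size 2, {sr, sr^3, ...} of size 2.
Character table:
  irrep \ class              {e} (size 1)  {r^2} (size 1)  {r^1, r^3} (size 2)  {s, sr^2, ...} (size 2)  {sr, sr^3, ...} (size 2)
  chi_1 (triv)               1             1               1                    1                        1                       
  chi_2 (sign: r->1, s->-1)  1             1               1                    -1                       -1                      
  chi_3 (r->-1, s->1)        1             1               -1                   1                        -1                      
  chi_4 (r->-1, s->-1)       1             1               -1                   -1                       1                       
  chi_5 (2d, j=1)            2             -2              0                    0                        0                       

Spot check: chi_1 (triv) on {r^2} = 1.

Details: D_4 has order 2*4 = 8 with 5 conjugacy classes, hence 5 irreducibles. Sum of squared dims 1 + 1 + 1 + 1 + 4 = 8 = |G|. Linear characters come from the abelianisation; the 2-dimensional irreps have character r^k -> 2*cos(2*pi*j*k/4), reflections -> 0.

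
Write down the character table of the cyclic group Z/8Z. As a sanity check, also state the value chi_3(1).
Character table of Z/8Z (irreps indexed chi_0,...,chi_7 with chi_k(m) = zeta_8^(k*m), zeta_8 = exp(2*pi*i/8)):
  irrep \ class  {0} (size 1)  {1} (size 1)    {2} (size 1)  {3} (size 1)    {4} (size 1)  {5} (size 1)    {6} (size 1)  {7} (size 1)  
  chi_0          1             1               1             1               1             1               1             1             
  chi_1          1             exp(I*pi/4)     I             exp(3*I*pi/4)   -1            exp(-3*I*pi/4)  -I            exp(-I*pi/4)  
  chi_2          1             I               -1            -I              1             I               -1            -I            
  chi_3          1             exp(3*I*pi/4)   -I            exp(I*pi/4)     -1            exp(-I*pi/4)    I             exp(-3*I*pi/4)
  chi_4          1             -1              1             -1              1             -1              1             -1            
  chi_5          1             exp(-3*I*pi/4)  I             exp(-I*pi/4)    -1            exp(I*pi/4)     -I            exp(3*I*pi/4) 
  chi_6          1             -I              -1            I               1             -I              -1            I             
  chi_7          1             exp(-I*pi/4)    -I            exp(-3*I*pi/4)  -1            exp(3*I*pi/4)   I             exp(I*pi/4)   

Spot check: chi_3(1) = zeta_8^(3*1) = zeta_8^3 = exp(3*I*pi/4).

Z/8Z is abelian, so all 8 irreducible complex representations are 1-dimensional. They are given by chi_k(m) = zeta_8^(k*m) for k = 0,...,7. Row orthogonality: sum_m chi_k(m) conj(chi_l(m)) = 8 * [k = l].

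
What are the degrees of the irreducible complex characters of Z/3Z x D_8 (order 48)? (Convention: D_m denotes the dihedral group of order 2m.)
Dimensions: 1, 1, 1, 1, 1, 1, 1, 1, 1, 1, 1, 1, 2, 2, 2, 2, 2, 2, 2, 2, 2

Reasoning: There are 21 irreducibles (= number of conjugacy classes). Their dimensions d_i satisfy sum d_i^2 = |G| = 48: 1 + 1 + 1 + 1 + 1 + 1 + 1 + 1 + 1 + 1 + 1 + 1 + 4 + 4 + 4 + 4 + 4 + 4 + 4 + 4 + 4 = 48. (For the product with Z/3Z: each of the 3 1-dim characters of Z/3Z tensors with each irrep of D_8, giving 3 copies of each D_8-dimension.)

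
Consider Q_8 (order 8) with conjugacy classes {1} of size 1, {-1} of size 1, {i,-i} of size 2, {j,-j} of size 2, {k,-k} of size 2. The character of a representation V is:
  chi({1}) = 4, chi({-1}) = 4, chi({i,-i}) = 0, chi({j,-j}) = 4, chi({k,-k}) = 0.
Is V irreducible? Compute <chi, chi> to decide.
Not irreducible (reducible): <chi, chi> = 8 > 1.

Explanation: <chi, chi> = (1/|G|) sum_C |C| * |chi(C)|^2 = (1/8)[1*|4|^2 + 1*|4|^2 + 2*|0|^2 + 2*|4|^2 + 2*|0|^2]
  = (1/8)[(16) + (16) + (0) + (32) + (0)] = 64/8 = 8.
A character is irreducible iff <chi, chi> = 1, so this representation is reducible.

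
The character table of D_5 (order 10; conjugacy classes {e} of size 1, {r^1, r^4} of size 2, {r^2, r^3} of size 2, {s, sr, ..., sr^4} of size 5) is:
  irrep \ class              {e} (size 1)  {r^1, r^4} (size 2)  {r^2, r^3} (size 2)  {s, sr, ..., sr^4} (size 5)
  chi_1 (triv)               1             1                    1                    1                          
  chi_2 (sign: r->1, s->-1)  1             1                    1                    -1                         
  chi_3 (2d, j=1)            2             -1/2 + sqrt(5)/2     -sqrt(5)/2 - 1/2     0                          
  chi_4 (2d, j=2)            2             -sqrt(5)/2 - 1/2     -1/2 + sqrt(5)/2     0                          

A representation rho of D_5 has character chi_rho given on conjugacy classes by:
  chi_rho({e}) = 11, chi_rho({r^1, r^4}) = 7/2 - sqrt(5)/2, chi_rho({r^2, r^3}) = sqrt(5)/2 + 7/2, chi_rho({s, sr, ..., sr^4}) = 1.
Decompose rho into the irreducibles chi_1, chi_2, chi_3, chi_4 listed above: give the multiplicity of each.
Multiplicities: chi_1: 3, chi_2: 2, chi_3: 1, chi_4: 2.

Solution. Use <chi_rho, chi> = (1/|G|) sum_C |C| * chi_rho(C) * conj(chi(C)) with |G| = 10 for each irreducible chi in the table:
  <chi_rho, chi_1> = (1/10)[1*(11)*conj(1) + 2*(7/2 - sqrt(5)/2)*conj(1) + 2*(sqrt(5)/2 + 7/2)*conj(1) + 5*(1)*conj(1)]
      = (1/10)[(11) + (7 - sqrt(5)) + (sqrt(5) + 7) + (5)] = 30/10 = 3
  <chi_rho, chi_2> = (1/10)[1*(11)*conj(1) + 2*(7/2 - sqrt(5)/2)*conj(1) + 2*(sqrt(5)/2 + 7/2)*conj(1) + 5*(1)*conj(-1)]
      = (1/10)[(11) + (7 - sqrt(5)) + (sqrt(5) + 7) + (-5)] = 20/10 = 2
  <chi_rho, chi_3> = (1/10)[1*(11)*conj(2) + 2*(7/2 - sqrt(5)/2)*conj(-1/2 + sqrt(5)/2) + 2*(sqrt(5)/2 + 7/2)*conj(-sqrt(5)/2 - 1/2) + 5*(1)*conj(0)]
      = (1/10)[(22) + (-6 + 4*sqrt(5)) + (-4*sqrt(5) - 6) + (0)] = 10/10 = 1
  <chi_rho, chi_4> = (1/10)[1*(11)*conj(2) + 2*(7/2 - sqrt(5)/2)*conj(-sqrt(5)/2 - 1/2) + 2*(sqrt(5)/2 + 7/2)*conj(-1/2 + sqrt(5)/2) + 5*(1)*conj(0)]
      = (1/10)[(22) + (-3*sqrt(5) - 1) + (-1 + 3*sqrt(5)) + (0)] = 20/10 = 2
Dimension check: dim(rho) = sum (mult * dim) = 3*1 + 2*1 + 1*2 + 2*2 = 11 = chi_rho(e) = 11.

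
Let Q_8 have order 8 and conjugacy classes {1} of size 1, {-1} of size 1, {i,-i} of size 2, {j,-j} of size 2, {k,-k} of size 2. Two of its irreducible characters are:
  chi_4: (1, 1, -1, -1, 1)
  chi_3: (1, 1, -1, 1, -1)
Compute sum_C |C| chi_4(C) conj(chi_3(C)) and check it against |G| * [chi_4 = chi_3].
Sum = 0; so <chi_4, chi_3> = 0 (distinct irreducibles are orthogonal).

Compute term by term over conjugacy classes (|C| * chi_4(C) * conj(chi_3(C))):
  1*(1)*conj(1) + 1*(1)*conj(1) + 2*(-1)*conj(-1) + 2*(-1)*conj(1) + 2*(1)*conj(-1)
  = (1) + (1) + (2) + (-2) + (-2)
  = 0.
Dividing by |G| = 8 gives 0/8 = 0, matching the row-orthogonality relation <chi_4, chi_3> = [chi_4 = chi_3].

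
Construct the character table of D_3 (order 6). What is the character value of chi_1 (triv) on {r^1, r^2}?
Conjugacy classes: {e} of size 1, {r^1, r^2} of size 2, {s, sr, ..., sr^2} of size 3.
Character table:
  irrep \ class              {e} (size 1)  {r^1, r^2} (size 2)  {s, sr, ..., sr^2} (size 3)
  chi_1 (triv)               1             1                    1                          
  chi_2 (sign: r->1, s->-1)  1             1                    -1                         
  chi_3 (2d, j=1)            2             -1                   0                          

Spot check: chi_1 (triv) on {r^1, r^2} = 1.

Why: D_3 has order 2*3 = 6 with 3 conjugacy classes, hence 3 irreducibles. Sum of squared dims 1 + 1 + 4 = 6 = |G|. Linear characters come from the abelianisation; the 2-dimensional irreps have character r^k -> 2*cos(2*pi*j*k/3), reflections -> 0.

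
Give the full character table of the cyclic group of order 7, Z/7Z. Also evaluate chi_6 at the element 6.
Character table of Z/7Z (irreps indexed chi_0,...,chi_6 with chi_k(m) = zeta_7^(k*m), zeta_7 = exp(2*pi*i/7)):
  irrep \ class  {0} (size 1)  {1} (size 1)    {2} (size 1)    {3} (size 1)    {4} (size 1)    {5} (size 1)    {6} (size 1)  
  chi_0          1             1               1               1               1               1               1             
  chi_1          1             exp(2*I*pi/7)   exp(4*I*pi/7)   exp(6*I*pi/7)   exp(-6*I*pi/7)  exp(-4*I*pi/7)  exp(-2*I*pi/7)
  chi_2          1             exp(4*I*pi/7)   exp(-6*I*pi/7)  exp(-2*I*pi/7)  exp(2*I*pi/7)   exp(6*I*pi/7)   exp(-4*I*pi/7)
  chi_3          1             exp(6*I*pi/7)   exp(-2*I*pi/7)  exp(4*I*pi/7)   exp(-4*I*pi/7)  exp(2*I*pi/7)   exp(-6*I*pi/7)
  chi_4          1             exp(-6*I*pi/7)  exp(2*I*pi/7)   exp(-4*I*pi/7)  exp(4*I*pi/7)   exp(-2*I*pi/7)  exp(6*I*pi/7) 
  chi_5          1             exp(-4*I*pi/7)  exp(6*I*pi/7)   exp(2*I*pi/7)   exp(-2*I*pi/7)  exp(-6*I*pi/7)  exp(4*I*pi/7) 
  chi_6          1             exp(-2*I*pi/7)  exp(-4*I*pi/7)  exp(-6*I*pi/7)  exp(6*I*pi/7)   exp(4*I*pi/7)   exp(2*I*pi/7) 

Spot check: chi_6(6) = zeta_7^(6*6) = zeta_7^36 = exp(2*I*pi/7).

Why: Z/7Z is abelian, so all 7 irreducible complex representations are 1-dimensional. They are given by chi_k(m) = zeta_7^(k*m) for k = 0,...,6. Row orthogonality: sum_m chi_k(m) conj(chi_l(m)) = 7 * [k = l].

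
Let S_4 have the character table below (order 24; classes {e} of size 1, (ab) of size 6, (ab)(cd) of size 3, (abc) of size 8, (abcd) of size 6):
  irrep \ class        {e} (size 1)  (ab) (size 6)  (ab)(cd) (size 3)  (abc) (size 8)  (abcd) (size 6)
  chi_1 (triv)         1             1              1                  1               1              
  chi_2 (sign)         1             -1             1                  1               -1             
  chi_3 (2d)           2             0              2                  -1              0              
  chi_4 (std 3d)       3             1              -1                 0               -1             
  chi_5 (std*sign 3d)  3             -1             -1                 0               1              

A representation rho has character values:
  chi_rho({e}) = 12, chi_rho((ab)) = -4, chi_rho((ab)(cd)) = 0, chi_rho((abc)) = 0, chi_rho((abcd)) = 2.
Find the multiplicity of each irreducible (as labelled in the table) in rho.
Multiplicities: chi_1: 0, chi_2: 1, chi_3: 1, chi_4: 0, chi_5: 3.

Argument: Use <chi_rho, chi> = (1/|G|) sum_C |C| * chi_rho(C) * conj(chi(C)) with |G| = 24 for each irreducible chi in the table:
  <chi_rho, chi_1> = (1/24)[1*(12)*conj(1) + 6*(-4)*conj(1) + 3*(0)*conj(1) + 8*(0)*conj(1) + 6*(2)*conj(1)]
      = (1/24)[(12) + (-24) + (0) + (0) + (12)] = 0/24 = 0
  <chi_rho, chi_2> = (1/24)[1*(12)*conj(1) + 6*(-4)*conj(-1) + 3*(0)*conj(1) + 8*(0)*conj(1) + 6*(2)*conj(-1)]
      = (1/24)[(12) + (24) + (0) + (0) + (-12)] = 24/24 = 1
  <chi_rho, chi_3> = (1/24)[1*(12)*conj(2) + 6*(-4)*conj(0) + 3*(0)*conj(2) + 8*(0)*conj(-1) + 6*(2)*conj(0)]
      = (1/24)[(24) + (0) + (0) + (0) + (0)] = 24/24 = 1
  <chi_rho, chi_4> = (1/24)[1*(12)*conj(3) + 6*(-4)*conj(1) + 3*(0)*conj(-1) + 8*(0)*conj(0) + 6*(2)*conj(-1)]
      = (1/24)[(36) + (-24) + (0) + (0) + (-12)] = 0/24 = 0
  <chi_rho, chi_5> = (1/24)[1*(12)*conj(3) + 6*(-4)*conj(-1) + 3*(0)*conj(-1) + 8*(0)*conj(0) + 6*(2)*conj(1)]
      = (1/24)[(36) + (24) + (0) + (0) + (12)] = 72/24 = 3
Dimension check: dim(rho) = sum (mult * dim) = 0*1 + 1*1 + 1*2 + 0*3 + 3*3 = 12 = chi_rho(e) = 12.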